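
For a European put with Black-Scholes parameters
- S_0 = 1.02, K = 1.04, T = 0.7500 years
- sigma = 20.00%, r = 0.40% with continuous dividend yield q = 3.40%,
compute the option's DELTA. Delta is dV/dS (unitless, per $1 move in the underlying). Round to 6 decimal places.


d1 = -0.1554116412; d2 = -0.3286167219
phi(d1) = 0.3941534721; exp(-qT) = 0.9748223790; exp(-rT) = 0.9970044955
N(-d1) = 0.5617515963
Delta = -exp(-qT) * N(-d1) = -0.9748223790 * 0.5617515963 = -0.547608

Answer: Delta = -0.547608


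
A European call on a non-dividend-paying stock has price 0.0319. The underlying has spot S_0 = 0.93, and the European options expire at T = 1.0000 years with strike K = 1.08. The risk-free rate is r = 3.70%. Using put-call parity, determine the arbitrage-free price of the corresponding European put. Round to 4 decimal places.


Put-call parity: C - P = S_0 * exp(-qT) - K * exp(-rT).
S_0 * exp(-qT) = 0.9300 * 1.00000000 = 0.93000000
K * exp(-rT) = 1.0800 * 0.96367614 = 1.04077023
P = C - S*exp(-qT) + K*exp(-rT)
P = 0.0319 - 0.93000000 + 1.04077023 = 0.1427

Answer: Put price = 0.1427


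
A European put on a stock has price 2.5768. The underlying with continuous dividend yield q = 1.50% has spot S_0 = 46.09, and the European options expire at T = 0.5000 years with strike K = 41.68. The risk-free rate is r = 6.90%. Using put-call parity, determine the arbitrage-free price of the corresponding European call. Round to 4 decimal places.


Answer: Call price = 8.0559

Derivation:
Put-call parity: C - P = S_0 * exp(-qT) - K * exp(-rT).
S_0 * exp(-qT) = 46.0900 * 0.99252805 = 45.74561805
K * exp(-rT) = 41.6800 * 0.96608834 = 40.26656200
C = P + S*exp(-qT) - K*exp(-rT)
C = 2.5768 + 45.74561805 - 40.26656200 = 8.0559


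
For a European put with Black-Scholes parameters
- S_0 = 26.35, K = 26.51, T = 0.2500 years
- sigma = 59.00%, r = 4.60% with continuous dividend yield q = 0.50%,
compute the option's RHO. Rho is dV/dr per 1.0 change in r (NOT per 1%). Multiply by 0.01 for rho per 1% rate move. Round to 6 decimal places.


Answer: Rho = -3.623181

Derivation:
d1 = 0.1617245922; d2 = -0.1332754078
phi(d1) = 0.3937591090; exp(-qT) = 0.9987507809; exp(-rT) = 0.9885658722
N(-d2) = 0.5530122121
Rho = -K*T*exp(-rT)*N(-d2) = -26.5100 * 0.2500 * 0.9885658722 * 0.5530122121 = -3.623181


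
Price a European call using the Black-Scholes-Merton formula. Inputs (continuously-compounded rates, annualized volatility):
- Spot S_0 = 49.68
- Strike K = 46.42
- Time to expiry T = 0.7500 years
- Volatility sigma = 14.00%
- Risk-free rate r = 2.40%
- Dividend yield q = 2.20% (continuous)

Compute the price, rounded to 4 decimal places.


Answer: Price = 4.2838

Derivation:
d1 = (ln(S/K) + (r - q + 0.5*sigma^2) * T) / (sigma * sqrt(T)) = 0.63279269
d2 = d1 - sigma * sqrt(T) = 0.51154914
exp(-rT) = 0.98216103; exp(-qT) = 0.98363538
C = S_0 * exp(-qT) * N(d1) - K * exp(-rT) * N(d2)
N(d1) = 0.73656549; N(d2) = 0.69551670
C = 49.6800 * 0.98363538 * 0.73656549 - 46.4200 * 0.98216103 * 0.69551670 = 4.2838


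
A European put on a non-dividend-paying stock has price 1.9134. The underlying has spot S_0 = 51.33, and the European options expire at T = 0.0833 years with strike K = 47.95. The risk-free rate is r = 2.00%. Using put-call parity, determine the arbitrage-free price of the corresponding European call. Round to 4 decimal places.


Answer: Call price = 5.3732

Derivation:
Put-call parity: C - P = S_0 * exp(-qT) - K * exp(-rT).
S_0 * exp(-qT) = 51.3300 * 1.00000000 = 51.33000000
K * exp(-rT) = 47.9500 * 0.99833539 = 47.87018181
C = P + S*exp(-qT) - K*exp(-rT)
C = 1.9134 + 51.33000000 - 47.87018181 = 5.3732


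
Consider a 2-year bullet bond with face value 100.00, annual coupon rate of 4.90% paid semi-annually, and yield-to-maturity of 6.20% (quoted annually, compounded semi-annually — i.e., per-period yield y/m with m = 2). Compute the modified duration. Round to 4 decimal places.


Coupon per period c = face * coupon_rate / m = 2.450000
Periods per year m = 2; per-period yield y/m = 0.031000
Number of cashflows N = 4
Cashflows (t years, CF_t, discount factor 1/(1+y/m)^(m*t), PV):
  t = 0.5000: CF_t = 2.450000, DF = 0.969932, PV = 2.376334
  t = 1.0000: CF_t = 2.450000, DF = 0.940768, PV = 2.304882
  t = 1.5000: CF_t = 2.450000, DF = 0.912481, PV = 2.235579
  t = 2.0000: CF_t = 102.450000, DF = 0.885045, PV = 90.672857
Price P = sum_t PV_t = 97.589653
First compute Macaulay numerator sum_t t * PV_t:
  t * PV_t at t = 0.5000: 1.188167
  t * PV_t at t = 1.0000: 2.304882
  t * PV_t at t = 1.5000: 3.353369
  t * PV_t at t = 2.0000: 181.345715
Macaulay duration D = 188.192133 / 97.589653 = 1.928403
Modified duration = D / (1 + y/m) = 1.928403 / (1 + 0.031000) = 1.870420

Answer: Modified duration = 1.8704


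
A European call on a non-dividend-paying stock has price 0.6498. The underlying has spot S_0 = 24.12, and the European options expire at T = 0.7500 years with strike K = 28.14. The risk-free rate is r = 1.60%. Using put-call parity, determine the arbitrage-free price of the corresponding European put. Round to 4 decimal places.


Put-call parity: C - P = S_0 * exp(-qT) - K * exp(-rT).
S_0 * exp(-qT) = 24.1200 * 1.00000000 = 24.12000000
K * exp(-rT) = 28.1400 * 0.98807171 = 27.80433800
P = C - S*exp(-qT) + K*exp(-rT)
P = 0.6498 - 24.12000000 + 27.80433800 = 4.3341

Answer: Put price = 4.3341


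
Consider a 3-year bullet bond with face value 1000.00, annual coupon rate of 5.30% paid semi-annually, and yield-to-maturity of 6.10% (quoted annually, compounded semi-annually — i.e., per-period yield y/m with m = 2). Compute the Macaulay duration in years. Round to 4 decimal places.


Answer: Macaulay duration = 2.8105 years

Derivation:
Coupon per period c = face * coupon_rate / m = 26.500000
Periods per year m = 2; per-period yield y/m = 0.030500
Number of cashflows N = 6
Cashflows (t years, CF_t, discount factor 1/(1+y/m)^(m*t), PV):
  t = 0.5000: CF_t = 26.500000, DF = 0.970403, PV = 25.715672
  t = 1.0000: CF_t = 26.500000, DF = 0.941681, PV = 24.954558
  t = 1.5000: CF_t = 26.500000, DF = 0.913810, PV = 24.215971
  t = 2.0000: CF_t = 26.500000, DF = 0.886764, PV = 23.499244
  t = 2.5000: CF_t = 26.500000, DF = 0.860518, PV = 22.803730
  t = 3.0000: CF_t = 1026.500000, DF = 0.835049, PV = 857.177923
Price P = sum_t PV_t = 978.367098
Macaulay numerator sum_t t * PV_t:
  t * PV_t at t = 0.5000: 12.857836
  t * PV_t at t = 1.0000: 24.954558
  t * PV_t at t = 1.5000: 36.323956
  t * PV_t at t = 2.0000: 46.998488
  t * PV_t at t = 2.5000: 57.009325
  t * PV_t at t = 3.0000: 2571.533769
Macaulay duration D = (sum_t t * PV_t) / P = 2749.677932 / 978.367098 = 2.810477


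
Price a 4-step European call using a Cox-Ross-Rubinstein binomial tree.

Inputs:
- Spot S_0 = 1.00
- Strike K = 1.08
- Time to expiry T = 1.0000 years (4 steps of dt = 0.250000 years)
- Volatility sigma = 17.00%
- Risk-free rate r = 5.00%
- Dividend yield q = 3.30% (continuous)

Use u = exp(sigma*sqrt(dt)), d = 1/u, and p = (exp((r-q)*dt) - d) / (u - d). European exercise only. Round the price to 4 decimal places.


dt = T/N = 0.250000
u = exp(sigma*sqrt(dt)) = 1.088717; d = 1/u = 0.918512
p = (exp((r-q)*dt) - d) / (u - d) = 0.503786
Discount per step: exp(-r*dt) = 0.987578
Stock lattice S(k, i) with i counting down-moves:
  k=0: S(0,0) = 1.0000
  k=1: S(1,0) = 1.0887; S(1,1) = 0.9185
  k=2: S(2,0) = 1.1853; S(2,1) = 1.0000; S(2,2) = 0.8437
  k=3: S(3,0) = 1.2905; S(3,1) = 1.0887; S(3,2) = 0.9185; S(3,3) = 0.7749
  k=4: S(4,0) = 1.4049; S(4,1) = 1.1853; S(4,2) = 1.0000; S(4,3) = 0.8437; S(4,4) = 0.7118
Terminal payoffs V(N, i) = max(S_T - K, 0):
  V(4,0) = 0.324948; V(4,1) = 0.105305; V(4,2) = 0.000000; V(4,3) = 0.000000; V(4,4) = 0.000000
Backward induction: V(k, i) = exp(-r*dt) * [p * V(k+1, i) + (1-p) * V(k+1, i+1)].
  V(3,0) = exp(-r*dt) * [p*0.324948 + (1-p)*0.105305] = 0.213275
  V(3,1) = exp(-r*dt) * [p*0.105305 + (1-p)*0.000000] = 0.052392
  V(3,2) = exp(-r*dt) * [p*0.000000 + (1-p)*0.000000] = 0.000000
  V(3,3) = exp(-r*dt) * [p*0.000000 + (1-p)*0.000000] = 0.000000
  V(2,0) = exp(-r*dt) * [p*0.213275 + (1-p)*0.052392] = 0.131785
  V(2,1) = exp(-r*dt) * [p*0.052392 + (1-p)*0.000000] = 0.026067
  V(2,2) = exp(-r*dt) * [p*0.000000 + (1-p)*0.000000] = 0.000000
  V(1,0) = exp(-r*dt) * [p*0.131785 + (1-p)*0.026067] = 0.078341
  V(1,1) = exp(-r*dt) * [p*0.026067 + (1-p)*0.000000] = 0.012969
  V(0,0) = exp(-r*dt) * [p*0.078341 + (1-p)*0.012969] = 0.045332

Answer: Price = V(0,0) = 0.0453


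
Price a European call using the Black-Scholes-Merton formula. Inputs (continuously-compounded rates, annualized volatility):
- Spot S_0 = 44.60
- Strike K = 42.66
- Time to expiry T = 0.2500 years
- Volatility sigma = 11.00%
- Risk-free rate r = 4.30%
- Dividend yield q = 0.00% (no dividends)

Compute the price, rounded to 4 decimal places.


Answer: Price = 2.5934

Derivation:
d1 = (ln(S/K) + (r - q + 0.5*sigma^2) * T) / (sigma * sqrt(T)) = 1.03153902
d2 = d1 - sigma * sqrt(T) = 0.97653902
exp(-rT) = 0.98930757; exp(-qT) = 1.00000000
C = S_0 * exp(-qT) * N(d1) - K * exp(-rT) * N(d2)
N(d1) = 0.84885594; N(d2) = 0.83560129
C = 44.6000 * 1.00000000 * 0.84885594 - 42.6600 * 0.98930757 * 0.83560129 = 2.5934


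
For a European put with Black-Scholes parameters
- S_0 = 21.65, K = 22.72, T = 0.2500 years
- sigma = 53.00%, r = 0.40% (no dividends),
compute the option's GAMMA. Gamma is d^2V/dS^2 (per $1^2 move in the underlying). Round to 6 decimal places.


d1 = -0.0457646770; d2 = -0.3107646770
phi(d1) = 0.3985247256; exp(-qT) = 1.0000000000; exp(-rT) = 0.9990004998
Gamma = exp(-qT) * phi(d1) / (S * sigma * sqrt(T)) = 1.0000000000 * 0.3985247256 / (21.6500 * 0.5300 * 0.5000000000) = 0.069463

Answer: Gamma = 0.069463


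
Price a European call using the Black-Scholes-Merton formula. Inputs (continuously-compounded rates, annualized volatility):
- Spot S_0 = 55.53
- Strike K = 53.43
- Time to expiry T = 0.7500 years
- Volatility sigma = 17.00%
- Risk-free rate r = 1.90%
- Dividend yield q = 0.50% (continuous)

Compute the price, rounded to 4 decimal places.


Answer: Price = 4.6666

Derivation:
d1 = (ln(S/K) + (r - q + 0.5*sigma^2) * T) / (sigma * sqrt(T)) = 0.40678422
d2 = d1 - sigma * sqrt(T) = 0.25955990
exp(-rT) = 0.98585105; exp(-qT) = 0.99625702
C = S_0 * exp(-qT) * N(d1) - K * exp(-rT) * N(d2)
N(d1) = 0.65791676; N(d2) = 0.60239836
C = 55.5300 * 0.99625702 * 0.65791676 - 53.4300 * 0.98585105 * 0.60239836 = 4.6666


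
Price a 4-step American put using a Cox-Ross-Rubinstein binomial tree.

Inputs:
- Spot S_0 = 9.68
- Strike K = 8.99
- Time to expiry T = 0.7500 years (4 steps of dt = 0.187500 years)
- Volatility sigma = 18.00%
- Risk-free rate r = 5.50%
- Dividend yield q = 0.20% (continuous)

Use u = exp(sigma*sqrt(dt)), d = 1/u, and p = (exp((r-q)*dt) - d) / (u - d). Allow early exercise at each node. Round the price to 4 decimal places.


Answer: Price = V(0,0) = 0.2264

Derivation:
dt = T/N = 0.187500
u = exp(sigma*sqrt(dt)) = 1.081060; d = 1/u = 0.925018
p = (exp((r-q)*dt) - d) / (u - d) = 0.544526
Discount per step: exp(-r*dt) = 0.989740
Stock lattice S(k, i) with i counting down-moves:
  k=0: S(0,0) = 9.6800
  k=1: S(1,0) = 10.4647; S(1,1) = 8.9542
  k=2: S(2,0) = 11.3129; S(2,1) = 9.6800; S(2,2) = 8.2828
  k=3: S(3,0) = 12.2300; S(3,1) = 10.4647; S(3,2) = 8.9542; S(3,3) = 7.6617
  k=4: S(4,0) = 13.2213; S(4,1) = 11.3129; S(4,2) = 9.6800; S(4,3) = 8.2828; S(4,4) = 7.0872
Terminal payoffs V(N, i) = max(K - S_T, 0):
  V(4,0) = 0.000000; V(4,1) = 0.000000; V(4,2) = 0.000000; V(4,3) = 0.707231; V(4,4) = 1.902783
Backward induction: V(k, i) = exp(-r*dt) * [p * V(k+1, i) + (1-p) * V(k+1, i+1)]; then take max(V_cont, immediate exercise) for American.
  V(3,0) = exp(-r*dt) * [p*0.000000 + (1-p)*0.000000] = 0.000000; exercise = 0.000000; V(3,0) = max -> 0.000000
  V(3,1) = exp(-r*dt) * [p*0.000000 + (1-p)*0.000000] = 0.000000; exercise = 0.000000; V(3,1) = max -> 0.000000
  V(3,2) = exp(-r*dt) * [p*0.000000 + (1-p)*0.707231] = 0.318820; exercise = 0.035828; V(3,2) = max -> 0.318820
  V(3,3) = exp(-r*dt) * [p*0.707231 + (1-p)*1.902783] = 1.238931; exercise = 1.328291; V(3,3) = max -> 1.328291
  V(2,0) = exp(-r*dt) * [p*0.000000 + (1-p)*0.000000] = 0.000000; exercise = 0.000000; V(2,0) = max -> 0.000000
  V(2,1) = exp(-r*dt) * [p*0.000000 + (1-p)*0.318820] = 0.143724; exercise = 0.000000; V(2,1) = max -> 0.143724
  V(2,2) = exp(-r*dt) * [p*0.318820 + (1-p)*1.328291] = 0.770620; exercise = 0.707231; V(2,2) = max -> 0.770620
  V(1,0) = exp(-r*dt) * [p*0.000000 + (1-p)*0.143724] = 0.064791; exercise = 0.000000; V(1,0) = max -> 0.064791
  V(1,1) = exp(-r*dt) * [p*0.143724 + (1-p)*0.770620] = 0.424855; exercise = 0.035828; V(1,1) = max -> 0.424855
  V(0,0) = exp(-r*dt) * [p*0.064791 + (1-p)*0.424855] = 0.226443; exercise = 0.000000; V(0,0) = max -> 0.226443


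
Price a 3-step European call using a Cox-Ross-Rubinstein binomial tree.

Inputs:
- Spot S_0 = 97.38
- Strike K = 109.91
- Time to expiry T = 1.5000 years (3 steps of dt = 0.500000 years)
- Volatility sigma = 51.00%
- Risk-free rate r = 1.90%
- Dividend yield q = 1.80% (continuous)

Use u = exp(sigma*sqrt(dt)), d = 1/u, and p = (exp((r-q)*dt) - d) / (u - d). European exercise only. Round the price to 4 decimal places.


Answer: Price = V(0,0) = 20.6566

Derivation:
dt = T/N = 0.500000
u = exp(sigma*sqrt(dt)) = 1.434225; d = 1/u = 0.697241
p = (exp((r-q)*dt) - d) / (u - d) = 0.411487
Discount per step: exp(-r*dt) = 0.990545
Stock lattice S(k, i) with i counting down-moves:
  k=0: S(0,0) = 97.3800
  k=1: S(1,0) = 139.6648; S(1,1) = 67.8973
  k=2: S(2,0) = 200.3107; S(2,1) = 97.3800; S(2,2) = 47.3408
  k=3: S(3,0) = 287.2906; S(3,1) = 139.6648; S(3,2) = 67.8973; S(3,3) = 33.0079
Terminal payoffs V(N, i) = max(S_T - K, 0):
  V(3,0) = 177.380594; V(3,1) = 29.754806; V(3,2) = 0.000000; V(3,3) = 0.000000
Backward induction: V(k, i) = exp(-r*dt) * [p * V(k+1, i) + (1-p) * V(k+1, i+1)].
  V(2,0) = exp(-r*dt) * [p*177.380594 + (1-p)*29.754806] = 89.645214
  V(2,1) = exp(-r*dt) * [p*29.754806 + (1-p)*0.000000] = 12.127952
  V(2,2) = exp(-r*dt) * [p*0.000000 + (1-p)*0.000000] = 0.000000
  V(1,0) = exp(-r*dt) * [p*89.645214 + (1-p)*12.127952] = 43.609039
  V(1,1) = exp(-r*dt) * [p*12.127952 + (1-p)*0.000000] = 4.943310
  V(0,0) = exp(-r*dt) * [p*43.609039 + (1-p)*4.943310] = 20.656583


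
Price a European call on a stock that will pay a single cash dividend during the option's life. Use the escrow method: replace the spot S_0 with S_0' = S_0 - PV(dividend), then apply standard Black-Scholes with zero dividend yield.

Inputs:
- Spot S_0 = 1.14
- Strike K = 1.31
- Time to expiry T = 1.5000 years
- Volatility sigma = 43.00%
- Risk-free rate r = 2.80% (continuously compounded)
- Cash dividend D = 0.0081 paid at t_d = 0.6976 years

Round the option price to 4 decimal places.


Answer: Price = 0.1907

Derivation:
PV(D) = D * exp(-r * t_d) = 0.0081 * 0.98065673 = 0.00794332
S_0' = S_0 - PV(D) = 1.1400 - 0.00794332 = 1.13205668
d1 = (ln(S_0'/K) + (r + sigma^2/2)*T) / (sigma*sqrt(T)) = 0.06585883
d2 = d1 - sigma*sqrt(T) = -0.46078147
exp(-rT) = 0.95886978
N(d1) = 0.52625489; N(d2) = 0.32247770
C = S_0' * N(d1) - K * exp(-rT) * N(d2) = 1.13205668 * 0.52625489 - 1.3100 * 0.95886978 * 0.32247770 = 0.1907


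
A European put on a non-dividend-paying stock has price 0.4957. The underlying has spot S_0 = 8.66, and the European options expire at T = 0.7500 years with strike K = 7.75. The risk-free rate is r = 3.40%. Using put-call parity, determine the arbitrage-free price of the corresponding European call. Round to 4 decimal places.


Put-call parity: C - P = S_0 * exp(-qT) - K * exp(-rT).
S_0 * exp(-qT) = 8.6600 * 1.00000000 = 8.66000000
K * exp(-rT) = 7.7500 * 0.97482238 = 7.55487344
C = P + S*exp(-qT) - K*exp(-rT)
C = 0.4957 + 8.66000000 - 7.55487344 = 1.6008

Answer: Call price = 1.6008


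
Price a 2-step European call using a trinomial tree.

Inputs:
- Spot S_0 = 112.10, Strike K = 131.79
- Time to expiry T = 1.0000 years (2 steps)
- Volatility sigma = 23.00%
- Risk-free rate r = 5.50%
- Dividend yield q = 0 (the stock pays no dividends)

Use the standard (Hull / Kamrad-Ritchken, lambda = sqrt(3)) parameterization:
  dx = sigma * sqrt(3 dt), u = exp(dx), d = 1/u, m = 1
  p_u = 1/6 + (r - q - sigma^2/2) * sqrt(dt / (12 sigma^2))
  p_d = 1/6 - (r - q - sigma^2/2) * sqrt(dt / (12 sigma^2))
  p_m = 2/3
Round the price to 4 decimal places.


Answer: Price = V(0,0) = 6.3393

Derivation:
dt = T/N = 0.500000; dx = sigma*sqrt(3*dt) = 0.281691
u = exp(dx) = 1.325370; d = 1/u = 0.754507
p_u = 0.192005, p_m = 0.666667, p_d = 0.141329
Discount per step: exp(-r*dt) = 0.972875
Stock lattice S(k, j) with j the centered position index:
  k=0: S(0,+0) = 112.1000
  k=1: S(1,-1) = 84.5802; S(1,+0) = 112.1000; S(1,+1) = 148.5739
  k=2: S(2,-2) = 63.8163; S(2,-1) = 84.5802; S(2,+0) = 112.1000; S(2,+1) = 148.5739; S(2,+2) = 196.9154
Terminal payoffs V(N, j) = max(S_T - K, 0):
  V(2,-2) = 0.000000; V(2,-1) = 0.000000; V(2,+0) = 0.000000; V(2,+1) = 16.783926; V(2,+2) = 65.125356
Backward induction: V(k, j) = exp(-r*dt) * [p_u * V(k+1, j+1) + p_m * V(k+1, j) + p_d * V(k+1, j-1)]
  V(1,-1) = exp(-r*dt) * [p_u*0.000000 + p_m*0.000000 + p_d*0.000000] = 0.000000
  V(1,+0) = exp(-r*dt) * [p_u*16.783926 + p_m*0.000000 + p_d*0.000000] = 3.135179
  V(1,+1) = exp(-r*dt) * [p_u*65.125356 + p_m*16.783926 + p_d*0.000000] = 23.050959
  V(0,+0) = exp(-r*dt) * [p_u*23.050959 + p_m*3.135179 + p_d*0.000000] = 6.339262


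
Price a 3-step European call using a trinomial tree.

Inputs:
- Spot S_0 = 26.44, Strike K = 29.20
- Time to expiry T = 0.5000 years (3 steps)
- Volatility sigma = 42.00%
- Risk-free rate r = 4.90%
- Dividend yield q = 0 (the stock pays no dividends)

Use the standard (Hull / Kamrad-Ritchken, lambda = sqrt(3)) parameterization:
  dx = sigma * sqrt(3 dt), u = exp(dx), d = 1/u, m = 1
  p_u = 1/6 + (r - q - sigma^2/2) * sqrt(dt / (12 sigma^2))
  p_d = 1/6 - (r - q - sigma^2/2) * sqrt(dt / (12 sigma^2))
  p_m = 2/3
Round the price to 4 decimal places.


dt = T/N = 0.166667; dx = sigma*sqrt(3*dt) = 0.296985
u = exp(dx) = 1.345795; d = 1/u = 0.743055
p_u = 0.155667, p_m = 0.666667, p_d = 0.177666
Discount per step: exp(-r*dt) = 0.991867
Stock lattice S(k, j) with j the centered position index:
  k=0: S(0,+0) = 26.4400
  k=1: S(1,-1) = 19.6464; S(1,+0) = 26.4400; S(1,+1) = 35.5828
  k=2: S(2,-2) = 14.5983; S(2,-1) = 19.6464; S(2,+0) = 26.4400; S(2,+1) = 35.5828; S(2,+2) = 47.8872
  k=3: S(3,-3) = 10.8474; S(3,-2) = 14.5983; S(3,-1) = 19.6464; S(3,+0) = 26.4400; S(3,+1) = 35.5828; S(3,+2) = 47.8872; S(3,+3) = 64.4463
Terminal payoffs V(N, j) = max(S_T - K, 0):
  V(3,-3) = 0.000000; V(3,-2) = 0.000000; V(3,-1) = 0.000000; V(3,+0) = 0.000000; V(3,+1) = 6.382817; V(3,+2) = 18.687174; V(3,+3) = 35.246315
Backward induction: V(k, j) = exp(-r*dt) * [p_u * V(k+1, j+1) + p_m * V(k+1, j) + p_d * V(k+1, j-1)]
  V(2,-2) = exp(-r*dt) * [p_u*0.000000 + p_m*0.000000 + p_d*0.000000] = 0.000000
  V(2,-1) = exp(-r*dt) * [p_u*0.000000 + p_m*0.000000 + p_d*0.000000] = 0.000000
  V(2,+0) = exp(-r*dt) * [p_u*6.382817 + p_m*0.000000 + p_d*0.000000] = 0.985514
  V(2,+1) = exp(-r*dt) * [p_u*18.687174 + p_m*6.382817 + p_d*0.000000] = 7.105923
  V(2,+2) = exp(-r*dt) * [p_u*35.246315 + p_m*18.687174 + p_d*6.382817] = 18.923647
  V(1,-1) = exp(-r*dt) * [p_u*0.985514 + p_m*0.000000 + p_d*0.000000] = 0.152164
  V(1,+0) = exp(-r*dt) * [p_u*7.105923 + p_m*0.985514 + p_d*0.000000] = 1.748828
  V(1,+1) = exp(-r*dt) * [p_u*18.923647 + p_m*7.105923 + p_d*0.985514] = 7.794252
  V(0,+0) = exp(-r*dt) * [p_u*7.794252 + p_m*1.748828 + p_d*0.152164] = 2.386659

Answer: Price = V(0,0) = 2.3867


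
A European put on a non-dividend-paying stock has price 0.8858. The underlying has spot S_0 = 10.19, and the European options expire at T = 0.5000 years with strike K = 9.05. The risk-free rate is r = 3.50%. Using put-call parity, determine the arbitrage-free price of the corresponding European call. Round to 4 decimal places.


Put-call parity: C - P = S_0 * exp(-qT) - K * exp(-rT).
S_0 * exp(-qT) = 10.1900 * 1.00000000 = 10.19000000
K * exp(-rT) = 9.0500 * 0.98265224 = 8.89300273
C = P + S*exp(-qT) - K*exp(-rT)
C = 0.8858 + 10.19000000 - 8.89300273 = 2.1828

Answer: Call price = 2.1828


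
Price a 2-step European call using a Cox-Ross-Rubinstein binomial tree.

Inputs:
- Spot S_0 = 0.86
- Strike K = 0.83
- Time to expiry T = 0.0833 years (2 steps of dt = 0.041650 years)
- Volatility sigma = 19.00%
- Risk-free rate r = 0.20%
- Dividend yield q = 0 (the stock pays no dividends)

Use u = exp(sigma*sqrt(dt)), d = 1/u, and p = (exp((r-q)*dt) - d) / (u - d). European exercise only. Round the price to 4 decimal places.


Answer: Price = V(0,0) = 0.0390

Derivation:
dt = T/N = 0.041650
u = exp(sigma*sqrt(dt)) = 1.039537; d = 1/u = 0.961966
p = (exp((r-q)*dt) - d) / (u - d) = 0.491381
Discount per step: exp(-r*dt) = 0.999917
Stock lattice S(k, i) with i counting down-moves:
  k=0: S(0,0) = 0.8600
  k=1: S(1,0) = 0.8940; S(1,1) = 0.8273
  k=2: S(2,0) = 0.9293; S(2,1) = 0.8600; S(2,2) = 0.7958
Terminal payoffs V(N, i) = max(S_T - K, 0):
  V(2,0) = 0.099349; V(2,1) = 0.030000; V(2,2) = 0.000000
Backward induction: V(k, i) = exp(-r*dt) * [p * V(k+1, i) + (1-p) * V(k+1, i+1)].
  V(1,0) = exp(-r*dt) * [p*0.099349 + (1-p)*0.030000] = 0.064071
  V(1,1) = exp(-r*dt) * [p*0.030000 + (1-p)*0.000000] = 0.014740
  V(0,0) = exp(-r*dt) * [p*0.064071 + (1-p)*0.014740] = 0.038977


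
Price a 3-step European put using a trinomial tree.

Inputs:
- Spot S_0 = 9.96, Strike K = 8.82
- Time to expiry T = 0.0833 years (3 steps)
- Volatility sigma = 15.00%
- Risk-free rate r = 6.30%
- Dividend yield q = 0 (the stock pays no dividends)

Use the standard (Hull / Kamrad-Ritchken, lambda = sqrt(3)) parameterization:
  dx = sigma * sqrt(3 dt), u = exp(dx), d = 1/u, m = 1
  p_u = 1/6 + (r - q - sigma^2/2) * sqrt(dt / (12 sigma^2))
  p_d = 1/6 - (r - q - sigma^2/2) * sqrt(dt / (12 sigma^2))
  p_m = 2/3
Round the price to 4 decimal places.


Answer: Price = V(0,0) = 0.0002

Derivation:
dt = T/N = 0.027767; dx = sigma*sqrt(3*dt) = 0.043293
u = exp(dx) = 1.044243; d = 1/u = 0.957631
p_u = 0.183262, p_m = 0.666667, p_d = 0.150071
Discount per step: exp(-r*dt) = 0.998252
Stock lattice S(k, j) with j the centered position index:
  k=0: S(0,+0) = 9.9600
  k=1: S(1,-1) = 9.5380; S(1,+0) = 9.9600; S(1,+1) = 10.4007
  k=2: S(2,-2) = 9.1339; S(2,-1) = 9.5380; S(2,+0) = 9.9600; S(2,+1) = 10.4007; S(2,+2) = 10.8608
  k=3: S(3,-3) = 8.7469; S(3,-2) = 9.1339; S(3,-1) = 9.5380; S(3,+0) = 9.9600; S(3,+1) = 10.4007; S(3,+2) = 10.8608; S(3,+3) = 11.3413
Terminal payoffs V(N, j) = max(K - S_T, 0):
  V(3,-3) = 0.073101; V(3,-2) = 0.000000; V(3,-1) = 0.000000; V(3,+0) = 0.000000; V(3,+1) = 0.000000; V(3,+2) = 0.000000; V(3,+3) = 0.000000
Backward induction: V(k, j) = exp(-r*dt) * [p_u * V(k+1, j+1) + p_m * V(k+1, j) + p_d * V(k+1, j-1)]
  V(2,-2) = exp(-r*dt) * [p_u*0.000000 + p_m*0.000000 + p_d*0.073101] = 0.010951
  V(2,-1) = exp(-r*dt) * [p_u*0.000000 + p_m*0.000000 + p_d*0.000000] = 0.000000
  V(2,+0) = exp(-r*dt) * [p_u*0.000000 + p_m*0.000000 + p_d*0.000000] = 0.000000
  V(2,+1) = exp(-r*dt) * [p_u*0.000000 + p_m*0.000000 + p_d*0.000000] = 0.000000
  V(2,+2) = exp(-r*dt) * [p_u*0.000000 + p_m*0.000000 + p_d*0.000000] = 0.000000
  V(1,-1) = exp(-r*dt) * [p_u*0.000000 + p_m*0.000000 + p_d*0.010951] = 0.001641
  V(1,+0) = exp(-r*dt) * [p_u*0.000000 + p_m*0.000000 + p_d*0.000000] = 0.000000
  V(1,+1) = exp(-r*dt) * [p_u*0.000000 + p_m*0.000000 + p_d*0.000000] = 0.000000
  V(0,+0) = exp(-r*dt) * [p_u*0.000000 + p_m*0.000000 + p_d*0.001641] = 0.000246


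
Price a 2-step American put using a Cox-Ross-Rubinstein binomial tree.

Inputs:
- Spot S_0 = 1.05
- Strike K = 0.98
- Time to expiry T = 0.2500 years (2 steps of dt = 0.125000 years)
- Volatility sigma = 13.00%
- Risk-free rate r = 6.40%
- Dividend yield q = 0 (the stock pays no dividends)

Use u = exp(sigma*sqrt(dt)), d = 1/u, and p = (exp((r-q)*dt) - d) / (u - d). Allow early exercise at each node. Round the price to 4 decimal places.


dt = T/N = 0.125000
u = exp(sigma*sqrt(dt)) = 1.047035; d = 1/u = 0.955078
p = (exp((r-q)*dt) - d) / (u - d) = 0.575858
Discount per step: exp(-r*dt) = 0.992032
Stock lattice S(k, i) with i counting down-moves:
  k=0: S(0,0) = 1.0500
  k=1: S(1,0) = 1.0994; S(1,1) = 1.0028
  k=2: S(2,0) = 1.1511; S(2,1) = 1.0500; S(2,2) = 0.9578
Terminal payoffs V(N, i) = max(K - S_T, 0):
  V(2,0) = 0.000000; V(2,1) = 0.000000; V(2,2) = 0.022217
Backward induction: V(k, i) = exp(-r*dt) * [p * V(k+1, i) + (1-p) * V(k+1, i+1)]; then take max(V_cont, immediate exercise) for American.
  V(1,0) = exp(-r*dt) * [p*0.000000 + (1-p)*0.000000] = 0.000000; exercise = 0.000000; V(1,0) = max -> 0.000000
  V(1,1) = exp(-r*dt) * [p*0.000000 + (1-p)*0.022217] = 0.009348; exercise = 0.000000; V(1,1) = max -> 0.009348
  V(0,0) = exp(-r*dt) * [p*0.000000 + (1-p)*0.009348] = 0.003933; exercise = 0.000000; V(0,0) = max -> 0.003933

Answer: Price = V(0,0) = 0.0039


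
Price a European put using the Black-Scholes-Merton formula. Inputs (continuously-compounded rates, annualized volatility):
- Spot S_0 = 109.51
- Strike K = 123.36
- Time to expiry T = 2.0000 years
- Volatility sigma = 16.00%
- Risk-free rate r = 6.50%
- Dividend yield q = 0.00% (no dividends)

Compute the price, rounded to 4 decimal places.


d1 = (ln(S/K) + (r - q + 0.5*sigma^2) * T) / (sigma * sqrt(T)) = 0.16134833
d2 = d1 - sigma * sqrt(T) = -0.06492584
exp(-rT) = 0.87809543; exp(-qT) = 1.00000000
P = K * exp(-rT) * N(-d2) - S_0 * exp(-qT) * N(-d1)
N(-d1) = 0.43590953; N(-d2) = 0.52588348
P = 123.3600 * 0.87809543 * 0.52588348 - 109.5100 * 1.00000000 * 0.43590953 = 9.2282

Answer: Price = 9.2282


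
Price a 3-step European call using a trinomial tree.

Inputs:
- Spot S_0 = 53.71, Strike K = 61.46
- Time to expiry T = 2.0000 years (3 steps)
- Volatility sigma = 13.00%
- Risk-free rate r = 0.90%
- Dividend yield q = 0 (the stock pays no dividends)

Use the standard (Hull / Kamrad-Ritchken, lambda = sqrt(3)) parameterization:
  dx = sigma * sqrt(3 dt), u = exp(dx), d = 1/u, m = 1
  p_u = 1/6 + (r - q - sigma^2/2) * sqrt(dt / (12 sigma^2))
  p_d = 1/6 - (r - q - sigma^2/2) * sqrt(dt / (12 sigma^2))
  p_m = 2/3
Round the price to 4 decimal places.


Answer: Price = V(0,0) = 1.7581

Derivation:
dt = T/N = 0.666667; dx = sigma*sqrt(3*dt) = 0.183848
u = exp(dx) = 1.201833; d = 1/u = 0.832062
p_u = 0.167664, p_m = 0.666667, p_d = 0.165669
Discount per step: exp(-r*dt) = 0.994018
Stock lattice S(k, j) with j the centered position index:
  k=0: S(0,+0) = 53.7100
  k=1: S(1,-1) = 44.6901; S(1,+0) = 53.7100; S(1,+1) = 64.5504
  k=2: S(2,-2) = 37.1849; S(2,-1) = 44.6901; S(2,+0) = 53.7100; S(2,+1) = 64.5504; S(2,+2) = 77.5788
  k=3: S(3,-3) = 30.9402; S(3,-2) = 37.1849; S(3,-1) = 44.6901; S(3,+0) = 53.7100; S(3,+1) = 64.5504; S(3,+2) = 77.5788; S(3,+3) = 93.2368
Terminal payoffs V(N, j) = max(S_T - K, 0):
  V(3,-3) = 0.000000; V(3,-2) = 0.000000; V(3,-1) = 0.000000; V(3,+0) = 0.000000; V(3,+1) = 3.090442; V(3,+2) = 16.118842; V(3,+3) = 31.776800
Backward induction: V(k, j) = exp(-r*dt) * [p_u * V(k+1, j+1) + p_m * V(k+1, j) + p_d * V(k+1, j-1)]
  V(2,-2) = exp(-r*dt) * [p_u*0.000000 + p_m*0.000000 + p_d*0.000000] = 0.000000
  V(2,-1) = exp(-r*dt) * [p_u*0.000000 + p_m*0.000000 + p_d*0.000000] = 0.000000
  V(2,+0) = exp(-r*dt) * [p_u*3.090442 + p_m*0.000000 + p_d*0.000000] = 0.515056
  V(2,+1) = exp(-r*dt) * [p_u*16.118842 + p_m*3.090442 + p_d*0.000000] = 4.734351
  V(2,+2) = exp(-r*dt) * [p_u*31.776800 + p_m*16.118842 + p_d*3.090442] = 16.486491
  V(1,-1) = exp(-r*dt) * [p_u*0.515056 + p_m*0.000000 + p_d*0.000000] = 0.085840
  V(1,+0) = exp(-r*dt) * [p_u*4.734351 + p_m*0.515056 + p_d*0.000000] = 1.130348
  V(1,+1) = exp(-r*dt) * [p_u*16.486491 + p_m*4.734351 + p_d*0.515056] = 5.969825
  V(0,+0) = exp(-r*dt) * [p_u*5.969825 + p_m*1.130348 + p_d*0.085840] = 1.758130


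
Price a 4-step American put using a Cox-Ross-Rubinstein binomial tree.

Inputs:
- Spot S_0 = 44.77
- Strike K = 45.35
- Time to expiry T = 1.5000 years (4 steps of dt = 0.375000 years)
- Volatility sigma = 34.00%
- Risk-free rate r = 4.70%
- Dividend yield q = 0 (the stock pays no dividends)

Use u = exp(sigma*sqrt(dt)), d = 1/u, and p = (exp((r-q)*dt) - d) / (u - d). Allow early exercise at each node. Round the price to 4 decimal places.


dt = T/N = 0.375000
u = exp(sigma*sqrt(dt)) = 1.231468; d = 1/u = 0.812039
p = (exp((r-q)*dt) - d) / (u - d) = 0.490530
Discount per step: exp(-r*dt) = 0.982529
Stock lattice S(k, i) with i counting down-moves:
  k=0: S(0,0) = 44.7700
  k=1: S(1,0) = 55.1328; S(1,1) = 36.3550
  k=2: S(2,0) = 67.8943; S(2,1) = 44.7700; S(2,2) = 29.5217
  k=3: S(3,0) = 83.6096; S(3,1) = 55.1328; S(3,2) = 36.3550; S(3,3) = 23.9728
  k=4: S(4,0) = 102.9625; S(4,1) = 67.8943; S(4,2) = 44.7700; S(4,3) = 29.5217; S(4,4) = 19.4668
Terminal payoffs V(N, i) = max(K - S_T, 0):
  V(4,0) = 0.000000; V(4,1) = 0.000000; V(4,2) = 0.580000; V(4,3) = 15.828317; V(4,4) = 25.883175
Backward induction: V(k, i) = exp(-r*dt) * [p * V(k+1, i) + (1-p) * V(k+1, i+1)]; then take max(V_cont, immediate exercise) for American.
  V(3,0) = exp(-r*dt) * [p*0.000000 + (1-p)*0.000000] = 0.000000; exercise = 0.000000; V(3,0) = max -> 0.000000
  V(3,1) = exp(-r*dt) * [p*0.000000 + (1-p)*0.580000] = 0.290330; exercise = 0.000000; V(3,1) = max -> 0.290330
  V(3,2) = exp(-r*dt) * [p*0.580000 + (1-p)*15.828317] = 8.202713; exercise = 8.995004; V(3,2) = max -> 8.995004
  V(3,3) = exp(-r*dt) * [p*15.828317 + (1-p)*25.883175] = 20.584944; exercise = 21.377235; V(3,3) = max -> 21.377235
  V(2,0) = exp(-r*dt) * [p*0.000000 + (1-p)*0.290330] = 0.145331; exercise = 0.000000; V(2,0) = max -> 0.145331
  V(2,1) = exp(-r*dt) * [p*0.290330 + (1-p)*8.995004] = 4.642554; exercise = 0.580000; V(2,1) = max -> 4.642554
  V(2,2) = exp(-r*dt) * [p*8.995004 + (1-p)*21.377235] = 15.036026; exercise = 15.828317; V(2,2) = max -> 15.828317
  V(1,0) = exp(-r*dt) * [p*0.145331 + (1-p)*4.642554] = 2.393965; exercise = 0.000000; V(1,0) = max -> 2.393965
  V(1,1) = exp(-r*dt) * [p*4.642554 + (1-p)*15.828317] = 10.160700; exercise = 8.995004; V(1,1) = max -> 10.160700
  V(0,0) = exp(-r*dt) * [p*2.393965 + (1-p)*10.160700] = 6.239933; exercise = 0.580000; V(0,0) = max -> 6.239933

Answer: Price = V(0,0) = 6.2399


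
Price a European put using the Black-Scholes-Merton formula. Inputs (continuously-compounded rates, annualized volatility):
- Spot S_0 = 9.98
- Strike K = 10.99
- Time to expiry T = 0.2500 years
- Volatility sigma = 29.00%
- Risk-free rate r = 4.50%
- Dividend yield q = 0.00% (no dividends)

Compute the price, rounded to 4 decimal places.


Answer: Price = 1.1467

Derivation:
d1 = (ln(S/K) + (r - q + 0.5*sigma^2) * T) / (sigma * sqrt(T)) = -0.51475985
d2 = d1 - sigma * sqrt(T) = -0.65975985
exp(-rT) = 0.98881304; exp(-qT) = 1.00000000
P = K * exp(-rT) * N(-d2) - S_0 * exp(-qT) * N(-d1)
N(-d1) = 0.69663958; N(-d2) = 0.74529602
P = 10.9900 * 0.98881304 * 0.74529602 - 9.9800 * 1.00000000 * 0.69663958 = 1.1467


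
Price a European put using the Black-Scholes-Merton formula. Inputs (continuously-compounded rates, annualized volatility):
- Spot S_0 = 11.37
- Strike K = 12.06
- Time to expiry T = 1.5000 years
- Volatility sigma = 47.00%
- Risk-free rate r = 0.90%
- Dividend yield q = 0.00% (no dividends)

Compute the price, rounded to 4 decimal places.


Answer: Price = 2.9074

Derivation:
d1 = (ln(S/K) + (r - q + 0.5*sigma^2) * T) / (sigma * sqrt(T)) = 0.20891736
d2 = d1 - sigma * sqrt(T) = -0.36671273
exp(-rT) = 0.98659072; exp(-qT) = 1.00000000
P = K * exp(-rT) * N(-d2) - S_0 * exp(-qT) * N(-d1)
N(-d1) = 0.41725638; N(-d2) = 0.64308335
P = 12.0600 * 0.98659072 * 0.64308335 - 11.3700 * 1.00000000 * 0.41725638 = 2.9074


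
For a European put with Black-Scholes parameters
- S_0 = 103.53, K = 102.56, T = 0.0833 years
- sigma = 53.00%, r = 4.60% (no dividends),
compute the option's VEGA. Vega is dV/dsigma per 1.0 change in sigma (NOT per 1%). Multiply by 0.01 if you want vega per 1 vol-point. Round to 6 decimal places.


Answer: Vega = 11.763167

Derivation:
d1 = 0.1630723093; d2 = 0.0101050906
phi(d1) = 0.3936729375; exp(-qT) = 1.0000000000; exp(-rT) = 0.9961755320
Vega = S * exp(-qT) * phi(d1) * sqrt(T) = 103.5300 * 1.0000000000 * 0.3936729375 * 0.2886173938 = 11.763167


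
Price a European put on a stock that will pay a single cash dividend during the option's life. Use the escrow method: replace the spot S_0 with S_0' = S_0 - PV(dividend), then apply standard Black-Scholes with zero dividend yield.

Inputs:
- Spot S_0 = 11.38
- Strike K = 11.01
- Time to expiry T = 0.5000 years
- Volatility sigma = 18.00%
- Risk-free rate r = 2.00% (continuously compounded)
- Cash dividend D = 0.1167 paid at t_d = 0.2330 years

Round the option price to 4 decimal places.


Answer: Price = 0.3992

Derivation:
PV(D) = D * exp(-r * t_d) = 0.1167 * 0.99535084 = 0.11615744
S_0' = S_0 - PV(D) = 11.3800 - 0.11615744 = 11.26384256
d1 = (ln(S_0'/K) + (r + sigma^2/2)*T) / (sigma*sqrt(T)) = 0.32129259
d2 = d1 - sigma*sqrt(T) = 0.19401337
exp(-rT) = 0.99004983
N(-d1) = 0.37399433; N(-d2) = 0.42308270
P = K * exp(-rT) * N(-d2) - S_0' * N(-d1) = 11.0100 * 0.99004983 * 0.42308270 - 11.26384256 * 0.37399433 = 0.3992


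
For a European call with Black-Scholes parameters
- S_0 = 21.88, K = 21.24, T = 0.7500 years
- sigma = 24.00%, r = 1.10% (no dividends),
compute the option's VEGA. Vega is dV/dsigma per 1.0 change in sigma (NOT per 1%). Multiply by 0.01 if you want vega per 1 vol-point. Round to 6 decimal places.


Answer: Vega = 7.255557

Derivation:
d1 = 0.2864464720; d2 = 0.0786003751
phi(d1) = 0.3829065464; exp(-qT) = 1.0000000000; exp(-rT) = 0.9917839379
Vega = S * exp(-qT) * phi(d1) * sqrt(T) = 21.8800 * 1.0000000000 * 0.3829065464 * 0.8660254038 = 7.255557


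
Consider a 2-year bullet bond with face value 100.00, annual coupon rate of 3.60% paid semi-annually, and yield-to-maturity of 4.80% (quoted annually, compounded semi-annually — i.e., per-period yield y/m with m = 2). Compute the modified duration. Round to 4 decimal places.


Coupon per period c = face * coupon_rate / m = 1.800000
Periods per year m = 2; per-period yield y/m = 0.024000
Number of cashflows N = 4
Cashflows (t years, CF_t, discount factor 1/(1+y/m)^(m*t), PV):
  t = 0.5000: CF_t = 1.800000, DF = 0.976562, PV = 1.757812
  t = 1.0000: CF_t = 1.800000, DF = 0.953674, PV = 1.716614
  t = 1.5000: CF_t = 1.800000, DF = 0.931323, PV = 1.676381
  t = 2.0000: CF_t = 101.800000, DF = 0.909495, PV = 92.586561
Price P = sum_t PV_t = 97.737368
First compute Macaulay numerator sum_t t * PV_t:
  t * PV_t at t = 0.5000: 0.878906
  t * PV_t at t = 1.0000: 1.716614
  t * PV_t at t = 1.5000: 2.514571
  t * PV_t at t = 2.0000: 185.173121
Macaulay duration D = 190.283212 / 97.737368 = 1.946883
Modified duration = D / (1 + y/m) = 1.946883 / (1 + 0.024000) = 1.901253

Answer: Modified duration = 1.9013


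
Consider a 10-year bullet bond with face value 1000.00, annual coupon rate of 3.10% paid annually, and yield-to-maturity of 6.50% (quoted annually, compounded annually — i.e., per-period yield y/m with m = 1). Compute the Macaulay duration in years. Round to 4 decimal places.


Coupon per period c = face * coupon_rate / m = 31.000000
Periods per year m = 1; per-period yield y/m = 0.065000
Number of cashflows N = 10
Cashflows (t years, CF_t, discount factor 1/(1+y/m)^(m*t), PV):
  t = 1.0000: CF_t = 31.000000, DF = 0.938967, PV = 29.107981
  t = 2.0000: CF_t = 31.000000, DF = 0.881659, PV = 27.331438
  t = 3.0000: CF_t = 31.000000, DF = 0.827849, PV = 25.663322
  t = 4.0000: CF_t = 31.000000, DF = 0.777323, PV = 24.097016
  t = 5.0000: CF_t = 31.000000, DF = 0.729881, PV = 22.626306
  t = 6.0000: CF_t = 31.000000, DF = 0.685334, PV = 21.245358
  t = 7.0000: CF_t = 31.000000, DF = 0.643506, PV = 19.948693
  t = 8.0000: CF_t = 31.000000, DF = 0.604231, PV = 18.731167
  t = 9.0000: CF_t = 31.000000, DF = 0.567353, PV = 17.587950
  t = 10.0000: CF_t = 1031.000000, DF = 0.532726, PV = 549.240543
Price P = sum_t PV_t = 755.579772
Macaulay numerator sum_t t * PV_t:
  t * PV_t at t = 1.0000: 29.107981
  t * PV_t at t = 2.0000: 54.662876
  t * PV_t at t = 3.0000: 76.989966
  t * PV_t at t = 4.0000: 96.388063
  t * PV_t at t = 5.0000: 113.131530
  t * PV_t at t = 6.0000: 127.472146
  t * PV_t at t = 7.0000: 139.640849
  t * PV_t at t = 8.0000: 149.849335
  t * PV_t at t = 9.0000: 158.291551
  t * PV_t at t = 10.0000: 5492.405426
Macaulay duration D = (sum_t t * PV_t) / P = 6437.939721 / 755.579772 = 8.520529

Answer: Macaulay duration = 8.5205 years


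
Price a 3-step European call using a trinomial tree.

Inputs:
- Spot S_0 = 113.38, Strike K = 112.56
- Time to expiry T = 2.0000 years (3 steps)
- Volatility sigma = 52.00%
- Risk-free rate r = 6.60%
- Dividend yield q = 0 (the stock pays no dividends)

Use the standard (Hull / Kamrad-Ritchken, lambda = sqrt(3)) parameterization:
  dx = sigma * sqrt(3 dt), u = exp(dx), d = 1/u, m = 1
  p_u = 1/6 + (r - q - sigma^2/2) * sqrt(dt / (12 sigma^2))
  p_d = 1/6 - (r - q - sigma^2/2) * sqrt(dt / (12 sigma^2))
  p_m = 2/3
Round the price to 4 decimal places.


Answer: Price = V(0,0) = 35.2855

Derivation:
dt = T/N = 0.666667; dx = sigma*sqrt(3*dt) = 0.735391
u = exp(dx) = 2.086298; d = 1/u = 0.479318
p_u = 0.135300, p_m = 0.666667, p_d = 0.198033
Discount per step: exp(-r*dt) = 0.956954
Stock lattice S(k, j) with j the centered position index:
  k=0: S(0,+0) = 113.3800
  k=1: S(1,-1) = 54.3451; S(1,+0) = 113.3800; S(1,+1) = 236.5444
  k=2: S(2,-2) = 26.0486; S(2,-1) = 54.3451; S(2,+0) = 113.3800; S(2,+1) = 236.5444; S(2,+2) = 493.5021
  k=3: S(3,-3) = 12.4855; S(3,-2) = 26.0486; S(3,-1) = 54.3451; S(3,+0) = 113.3800; S(3,+1) = 236.5444; S(3,+2) = 493.5021; S(3,+3) = 1029.5923
Terminal payoffs V(N, j) = max(S_T - K, 0):
  V(3,-3) = 0.000000; V(3,-2) = 0.000000; V(3,-1) = 0.000000; V(3,+0) = 0.820000; V(3,+1) = 123.984432; V(3,+2) = 380.942100; V(3,+3) = 917.032288
Backward induction: V(k, j) = exp(-r*dt) * [p_u * V(k+1, j+1) + p_m * V(k+1, j) + p_d * V(k+1, j-1)]
  V(2,-2) = exp(-r*dt) * [p_u*0.000000 + p_m*0.000000 + p_d*0.000000] = 0.000000
  V(2,-1) = exp(-r*dt) * [p_u*0.820000 + p_m*0.000000 + p_d*0.000000] = 0.106170
  V(2,+0) = exp(-r*dt) * [p_u*123.984432 + p_m*0.820000 + p_d*0.000000] = 16.576143
  V(2,+1) = exp(-r*dt) * [p_u*380.942100 + p_m*123.984432 + p_d*0.820000] = 128.576518
  V(2,+2) = exp(-r*dt) * [p_u*917.032288 + p_m*380.942100 + p_d*123.984432] = 385.259162
  V(1,-1) = exp(-r*dt) * [p_u*16.576143 + p_m*0.106170 + p_d*0.000000] = 2.213946
  V(1,+0) = exp(-r*dt) * [p_u*128.576518 + p_m*16.576143 + p_d*0.106170] = 27.242764
  V(1,+1) = exp(-r*dt) * [p_u*385.259162 + p_m*128.576518 + p_d*16.576143] = 135.051009
  V(0,+0) = exp(-r*dt) * [p_u*135.051009 + p_m*27.242764 + p_d*2.213946] = 35.285474


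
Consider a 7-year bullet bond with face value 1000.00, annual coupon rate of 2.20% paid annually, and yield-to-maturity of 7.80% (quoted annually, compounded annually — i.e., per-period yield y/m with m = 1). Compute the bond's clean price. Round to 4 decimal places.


Answer: Price = 706.4383

Derivation:
Coupon per period c = face * coupon_rate / m = 22.000000
Periods per year m = 1; per-period yield y/m = 0.078000
Number of cashflows N = 7
Cashflows (t years, CF_t, discount factor 1/(1+y/m)^(m*t), PV):
  t = 1.0000: CF_t = 22.000000, DF = 0.927644, PV = 20.408163
  t = 2.0000: CF_t = 22.000000, DF = 0.860523, PV = 18.931506
  t = 3.0000: CF_t = 22.000000, DF = 0.798259, PV = 17.561694
  t = 4.0000: CF_t = 22.000000, DF = 0.740500, PV = 16.290996
  t = 5.0000: CF_t = 22.000000, DF = 0.686920, PV = 15.112241
  t = 6.0000: CF_t = 22.000000, DF = 0.637217, PV = 14.018777
  t = 7.0000: CF_t = 1022.000000, DF = 0.591111, PV = 604.114931
Price P = sum_t PV_t = 706.438308


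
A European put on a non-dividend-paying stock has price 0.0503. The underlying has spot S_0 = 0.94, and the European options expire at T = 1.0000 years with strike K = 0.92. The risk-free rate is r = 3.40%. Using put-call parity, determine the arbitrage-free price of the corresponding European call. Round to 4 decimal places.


Answer: Call price = 0.1011

Derivation:
Put-call parity: C - P = S_0 * exp(-qT) - K * exp(-rT).
S_0 * exp(-qT) = 0.9400 * 1.00000000 = 0.94000000
K * exp(-rT) = 0.9200 * 0.96657150 = 0.88924578
C = P + S*exp(-qT) - K*exp(-rT)
C = 0.0503 + 0.94000000 - 0.88924578 = 0.1011


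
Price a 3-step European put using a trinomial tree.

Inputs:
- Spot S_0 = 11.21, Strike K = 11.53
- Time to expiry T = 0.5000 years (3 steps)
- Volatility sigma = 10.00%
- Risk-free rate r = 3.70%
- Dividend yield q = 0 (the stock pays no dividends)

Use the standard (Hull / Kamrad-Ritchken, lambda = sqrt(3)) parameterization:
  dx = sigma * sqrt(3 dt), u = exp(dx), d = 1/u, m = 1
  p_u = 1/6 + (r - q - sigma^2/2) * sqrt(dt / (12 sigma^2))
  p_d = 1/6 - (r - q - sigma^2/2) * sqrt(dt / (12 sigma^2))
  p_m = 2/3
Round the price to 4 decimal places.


Answer: Price = V(0,0) = 0.3841

Derivation:
dt = T/N = 0.166667; dx = sigma*sqrt(3*dt) = 0.070711
u = exp(dx) = 1.073271; d = 1/u = 0.931731
p_u = 0.204379, p_m = 0.666667, p_d = 0.128954
Discount per step: exp(-r*dt) = 0.993852
Stock lattice S(k, j) with j the centered position index:
  k=0: S(0,+0) = 11.2100
  k=1: S(1,-1) = 10.4447; S(1,+0) = 11.2100; S(1,+1) = 12.0314
  k=2: S(2,-2) = 9.7317; S(2,-1) = 10.4447; S(2,+0) = 11.2100; S(2,+1) = 12.0314; S(2,+2) = 12.9129
  k=3: S(3,-3) = 9.0673; S(3,-2) = 9.7317; S(3,-1) = 10.4447; S(3,+0) = 11.2100; S(3,+1) = 12.0314; S(3,+2) = 12.9129; S(3,+3) = 13.8590
Terminal payoffs V(N, j) = max(K - S_T, 0):
  V(3,-3) = 2.462703; V(3,-2) = 1.798336; V(3,-1) = 1.085291; V(3,+0) = 0.320000; V(3,+1) = 0.000000; V(3,+2) = 0.000000; V(3,+3) = 0.000000
Backward induction: V(k, j) = exp(-r*dt) * [p_u * V(k+1, j+1) + p_m * V(k+1, j) + p_d * V(k+1, j-1)]
  V(2,-2) = exp(-r*dt) * [p_u*1.085291 + p_m*1.798336 + p_d*2.462703] = 1.727591
  V(2,-1) = exp(-r*dt) * [p_u*0.320000 + p_m*1.085291 + p_d*1.798336] = 1.014556
  V(2,+0) = exp(-r*dt) * [p_u*0.000000 + p_m*0.320000 + p_d*1.085291] = 0.351114
  V(2,+1) = exp(-r*dt) * [p_u*0.000000 + p_m*0.000000 + p_d*0.320000] = 0.041012
  V(2,+2) = exp(-r*dt) * [p_u*0.000000 + p_m*0.000000 + p_d*0.000000] = 0.000000
  V(1,-1) = exp(-r*dt) * [p_u*0.351114 + p_m*1.014556 + p_d*1.727591] = 0.964942
  V(1,+0) = exp(-r*dt) * [p_u*0.041012 + p_m*0.351114 + p_d*1.014556] = 0.370995
  V(1,+1) = exp(-r*dt) * [p_u*0.000000 + p_m*0.041012 + p_d*0.351114] = 0.072172
  V(0,+0) = exp(-r*dt) * [p_u*0.072172 + p_m*0.370995 + p_d*0.964942] = 0.384138
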